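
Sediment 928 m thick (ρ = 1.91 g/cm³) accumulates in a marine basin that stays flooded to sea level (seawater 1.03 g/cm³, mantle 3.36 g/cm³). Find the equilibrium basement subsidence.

350 m

Submarine loading: the sediment displaces seawater, and the subsidence is in turn flooded, so s (ρ_m − ρ_w) = t (ρ_sed − ρ_w).
s = 928 m × (1.91 − 1.03) / (3.36 − 1.03) = 350 m.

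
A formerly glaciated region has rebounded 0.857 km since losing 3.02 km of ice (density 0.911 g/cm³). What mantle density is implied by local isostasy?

3.21 g/cm³

ρ_m = ρ_ice t / u = 0.911 × 3.02 km/0.857 km = 3.21 g/cm³.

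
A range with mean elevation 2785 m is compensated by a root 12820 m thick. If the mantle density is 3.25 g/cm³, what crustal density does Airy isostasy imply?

2.67 g/cm³

ρ_c h = (ρ_m − ρ_c) r → ρ_c (h + r) = ρ_m r → ρ_c = ρ_m r / (h + r).
ρ_c = 3.25 × 12820 m / (2785 m + 12820 m) = 2.67 g/cm³.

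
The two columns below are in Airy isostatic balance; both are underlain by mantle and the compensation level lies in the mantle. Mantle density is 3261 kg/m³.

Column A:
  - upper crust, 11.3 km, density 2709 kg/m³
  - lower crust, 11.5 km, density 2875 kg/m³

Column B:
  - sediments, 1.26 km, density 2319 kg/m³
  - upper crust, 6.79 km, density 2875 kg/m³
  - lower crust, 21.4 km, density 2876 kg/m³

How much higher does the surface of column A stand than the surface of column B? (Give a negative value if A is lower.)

−0.42 km

For any compensation level in the mantle, the mantle terms cancel and isostasy reduces to e = (Σt_A − Σt_B) − (Σ(ρt)_A − Σ(ρt)_B) / ρ_m.
Σt_A = 22.8 km; Σt_B = 29.45 km; Σ(ρt)_A = 63674.2; Σ(ρt)_B = 83989.59 (in km·kg/m³).
e = (22.8 − 29.45) − (63674.2 − 83989.59) / 3261 = −0.42 km.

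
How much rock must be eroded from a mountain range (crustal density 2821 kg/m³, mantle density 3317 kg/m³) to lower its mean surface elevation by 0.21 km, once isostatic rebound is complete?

Net drop Δ = e − u = e − e ρ_c/ρ_m = e (ρ_m − ρ_c)/ρ_m.
e = Δ ρ_m/(ρ_m − ρ_c) = 0.21 km × 3317/496 = 1.4 km.

1.4 km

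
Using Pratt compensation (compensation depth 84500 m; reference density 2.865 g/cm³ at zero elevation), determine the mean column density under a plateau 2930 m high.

Pratt balance: ρ_ref D = ρ (D + h).
ρ = ρ_ref D/(D + h) = 2.865 × 84500 m/(84500 m + 2930 m) = 2.77 g/cm³.

2.77 g/cm³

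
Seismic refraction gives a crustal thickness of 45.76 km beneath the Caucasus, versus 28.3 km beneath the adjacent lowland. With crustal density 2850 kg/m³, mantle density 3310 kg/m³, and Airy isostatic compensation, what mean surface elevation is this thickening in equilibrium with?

Excess crust Δ = 45.76 km − 28.3 km = 17.46 km, split between elevation h and root r with h + r = Δ.
Airy balance ρ_c h = (ρ_m − ρ_c) r gives r = h ρ_c/(ρ_m − ρ_c), so h (1 + ρ_c/(ρ_m − ρ_c)) = Δ, i.e. h = Δ (ρ_m − ρ_c)/ρ_m.
h = 17.46 km × 460/3310 = 2.43 km.

2.43 km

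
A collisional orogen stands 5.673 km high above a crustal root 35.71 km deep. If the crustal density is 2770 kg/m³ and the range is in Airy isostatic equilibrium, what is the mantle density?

Airy balance: ρ_c h = (ρ_m − ρ_c) r → ρ_m = ρ_c (1 + h/r).
ρ_m = 2770 × (1 + 5.673 km/35.71 km) = 3210 kg/m³.

3210 kg/m³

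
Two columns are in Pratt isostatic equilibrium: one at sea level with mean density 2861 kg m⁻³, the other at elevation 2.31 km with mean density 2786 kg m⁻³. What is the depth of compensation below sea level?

ρ_ref D = ρ (D + h) → D (ρ_ref − ρ) = ρ h.
D = ρ h/(ρ_ref − ρ) = 2786 × 2.31 km/(2861 − 2786) = 85.8 km.

85.8 km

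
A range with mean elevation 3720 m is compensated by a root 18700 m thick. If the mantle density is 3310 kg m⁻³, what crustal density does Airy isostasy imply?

ρ_c h = (ρ_m − ρ_c) r → ρ_c (h + r) = ρ_m r → ρ_c = ρ_m r / (h + r).
ρ_c = 3310 × 18700 m / (3720 m + 18700 m) = 2760 kg m⁻³.

2760 kg m⁻³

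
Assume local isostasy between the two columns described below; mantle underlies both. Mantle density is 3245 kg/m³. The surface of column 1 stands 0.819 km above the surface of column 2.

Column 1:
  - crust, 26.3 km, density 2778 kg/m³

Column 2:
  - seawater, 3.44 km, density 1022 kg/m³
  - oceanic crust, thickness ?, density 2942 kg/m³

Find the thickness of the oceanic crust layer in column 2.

Take the compensation level at the base of the deeper column (depth z_c below the surface of column 1) and equate Σ ρ_i t_i down to z_c; mantle fills any gap and the z_c terms cancel.
Column 1: 26.3×2778 + (z_c − 26.3)×3245
Column 2: 0.819×0 + 3.44×1022 + x×2942 + (z_c − 0.819 − 3.44 − x)×3245
The z_c×3245 term appears on both sides and cancels. Collect the known terms of each column as K = Σ(ρt)_known − 3245 × (depth of known layers): K_1 = 73061.4 − 3245×26.3 = −12282.1; K_2 = 3515.68 − 3245×(0.819 + 3.44) = −10304.775.
Balance: K_1 = K_2 − x×(3245 − 2942), so x = (K_2 − K_1)/(3245 − 2942) = 1977.33/303 = 6.53 km.

6.53 km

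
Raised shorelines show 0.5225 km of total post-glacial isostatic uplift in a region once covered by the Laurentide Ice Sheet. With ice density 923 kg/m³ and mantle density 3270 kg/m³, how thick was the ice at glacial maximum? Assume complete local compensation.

u = t ρ_ice/ρ_m → t = u ρ_m/ρ_ice = 0.5225 km × 3270/923 = 1.85 km.

1.85 km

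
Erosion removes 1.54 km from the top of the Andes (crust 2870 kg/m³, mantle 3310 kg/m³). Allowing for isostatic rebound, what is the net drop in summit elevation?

0.205 km

Rebound u = e ρ_c/ρ_m = 1.54 km × 2870/3310 = 1.335 km.
Net surface drop = e − u = 1.54 km − 1.335 km = e (ρ_m − ρ_c)/ρ_m = 0.205 km.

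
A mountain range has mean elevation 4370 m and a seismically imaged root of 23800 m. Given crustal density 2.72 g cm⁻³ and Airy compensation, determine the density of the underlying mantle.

Airy balance: ρ_c h = (ρ_m − ρ_c) r → ρ_m = ρ_c (1 + h/r).
ρ_m = 2.72 × (1 + 4370 m/23800 m) = 3.22 g cm⁻³.

3.22 g cm⁻³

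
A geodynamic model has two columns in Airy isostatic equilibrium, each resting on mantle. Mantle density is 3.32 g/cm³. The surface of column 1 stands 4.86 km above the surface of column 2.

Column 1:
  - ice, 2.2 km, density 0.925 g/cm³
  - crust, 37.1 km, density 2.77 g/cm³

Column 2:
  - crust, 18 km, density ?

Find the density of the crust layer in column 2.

2.79 g/cm³

Take the compensation level at the base of the deeper column (depth z_c below the surface of column 1) and equate Σ ρ_i t_i down to z_c; mantle fills any gap and the z_c terms cancel.
Column 1: 2.2×0.925 + 37.1×2.77 + (z_c − 39.3)×3.32
Column 2: 4.86×0 + 18×ρ + (z_c − 4.86 − 18)×3.32
The z_c×3.32 term appears on both sides and cancels. Collect the known terms of each column as K = Σ(ρt)_known − 3.32 × (depth of known layers): K_1 = 104.802 − 3.32×39.3 = −25.674; K_2 = 0 − 3.32×(4.86 + 18) = −75.8952.
Balance: K_1 = K_2 + 18×ρ, so ρ = (K_1 − K_2)/18 = 50.2212/18 = 2.79 g/cm³.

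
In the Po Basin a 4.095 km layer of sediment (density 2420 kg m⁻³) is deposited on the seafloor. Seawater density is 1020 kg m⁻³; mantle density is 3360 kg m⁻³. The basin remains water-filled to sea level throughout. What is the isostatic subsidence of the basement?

Submarine loading: the sediment displaces seawater, and the subsidence is in turn flooded, so s (ρ_m − ρ_w) = t (ρ_sed − ρ_w).
s = 4.095 km × (2420 − 1020) / (3360 − 1020) = 2.45 km.

2.45 km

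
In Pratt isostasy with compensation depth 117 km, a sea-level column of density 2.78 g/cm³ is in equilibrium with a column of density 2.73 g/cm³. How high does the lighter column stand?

2.14 km

ρ_ref D = ρ (D + h) → h = D (ρ_ref − ρ)/ρ.
h = 117 km × (2.78 − 2.73)/2.73 = 2.14 km.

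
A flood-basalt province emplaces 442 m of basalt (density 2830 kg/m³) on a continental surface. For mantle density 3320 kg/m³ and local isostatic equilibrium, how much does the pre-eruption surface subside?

377 m

Subaerial loading: s = t ρ_load / ρ_m.
s = 442 m × 2830/3320 = 377 m.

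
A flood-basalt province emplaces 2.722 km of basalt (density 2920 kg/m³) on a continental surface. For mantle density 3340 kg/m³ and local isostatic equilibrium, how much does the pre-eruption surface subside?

2.38 km

Subaerial loading: s = t ρ_load / ρ_m.
s = 2.722 km × 2920/3340 = 2.38 km.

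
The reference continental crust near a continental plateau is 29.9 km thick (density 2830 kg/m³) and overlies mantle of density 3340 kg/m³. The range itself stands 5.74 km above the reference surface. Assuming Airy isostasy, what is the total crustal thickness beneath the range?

Root depth r = h ρ_c / (ρ_m − ρ_c) = 5.74 km × 2830 / 510 = 31.85 km.
Total thickness = T + h + r = 29.9 km + 5.74 km + 31.85 km = 67.5 km.

67.5 km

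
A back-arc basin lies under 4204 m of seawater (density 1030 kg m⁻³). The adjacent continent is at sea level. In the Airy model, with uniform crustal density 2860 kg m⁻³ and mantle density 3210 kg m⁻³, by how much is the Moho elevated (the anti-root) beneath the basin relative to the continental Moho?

Balancing pressure at the compensation depth: replacing crust with seawater at the top is compensated by replacing crust with mantle at the base: d (ρ_c − ρ_w) = a (ρ_m − ρ_c).
a = d (ρ_c − ρ_w)/(ρ_m − ρ_c) = 4204 m × 1830/350 = 22000 m.

22000 m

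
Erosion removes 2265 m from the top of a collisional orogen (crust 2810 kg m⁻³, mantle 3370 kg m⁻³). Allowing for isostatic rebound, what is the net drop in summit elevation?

Rebound u = e ρ_c/ρ_m = 2265 m × 2810/3370 = 1889 m.
Net surface drop = e − u = 2265 m − 1889 m = e (ρ_m − ρ_c)/ρ_m = 376 m.

376 m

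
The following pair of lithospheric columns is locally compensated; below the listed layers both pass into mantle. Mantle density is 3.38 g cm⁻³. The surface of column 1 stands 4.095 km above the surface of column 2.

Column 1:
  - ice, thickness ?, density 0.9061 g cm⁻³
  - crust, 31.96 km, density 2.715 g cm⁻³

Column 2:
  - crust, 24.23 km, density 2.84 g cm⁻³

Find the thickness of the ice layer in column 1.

2.29 km

Take the compensation level at the base of the deeper column (depth z_c below the surface of column 1) and equate Σ ρ_i t_i down to z_c; mantle fills any gap and the z_c terms cancel.
Column 1: x×0.9061 + 31.96×2.715 + (z_c − 31.96 − x)×3.38
Column 2: 4.095×0 + 24.23×2.84 + (z_c − 4.095 − 24.23)×3.38
The z_c×3.38 term appears on both sides and cancels. Collect the known terms of each column as K = Σ(ρt)_known − 3.38 × (depth of known layers): K_1 = 86.7714 − 3.38×31.96 = −21.2534; K_2 = 68.8132 − 3.38×(4.095 + 24.23) = −26.9253.
Balance: K_1 − x×(3.38 − 0.9061) = K_2, so x = (K_1 − K_2)/(3.38 − 0.9061) = 5.6719/2.4739 = 2.29 km.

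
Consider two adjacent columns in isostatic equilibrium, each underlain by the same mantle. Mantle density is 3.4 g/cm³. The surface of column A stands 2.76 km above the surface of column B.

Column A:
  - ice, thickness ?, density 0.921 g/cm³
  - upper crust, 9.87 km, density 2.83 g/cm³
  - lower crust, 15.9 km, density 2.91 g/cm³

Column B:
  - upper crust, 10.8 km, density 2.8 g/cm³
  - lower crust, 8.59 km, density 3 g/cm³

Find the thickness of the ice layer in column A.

Take the compensation level at the base of the deeper column (depth z_c below the surface of column A) and equate Σ ρ_i t_i down to z_c; mantle fills any gap and the z_c terms cancel.
Column A: x×0.921 + 9.87×2.83 + 15.9×2.91 + (z_c − 25.77 − x)×3.4
Column B: 2.76×0 + 10.8×2.8 + 8.59×3 + (z_c − 2.76 − 19.39)×3.4
The z_c×3.4 term appears on both sides and cancels. Collect the known terms of each column as K = Σ(ρt)_known − 3.4 × (depth of known layers): K_A = 74.2011 − 3.4×25.77 = −13.4169; K_B = 56.01 − 3.4×(2.76 + 19.39) = −19.3.
Balance: K_A − x×(3.4 − 0.921) = K_B, so x = (K_A − K_B)/(3.4 − 0.921) = 5.8831/2.479 = 2.37 km.

2.37 km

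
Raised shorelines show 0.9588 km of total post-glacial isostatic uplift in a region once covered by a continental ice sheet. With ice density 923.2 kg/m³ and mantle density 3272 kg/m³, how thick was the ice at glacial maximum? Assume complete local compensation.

u = t ρ_ice/ρ_m → t = u ρ_m/ρ_ice = 0.9588 km × 3272/923.2 = 3.4 km.

3.4 km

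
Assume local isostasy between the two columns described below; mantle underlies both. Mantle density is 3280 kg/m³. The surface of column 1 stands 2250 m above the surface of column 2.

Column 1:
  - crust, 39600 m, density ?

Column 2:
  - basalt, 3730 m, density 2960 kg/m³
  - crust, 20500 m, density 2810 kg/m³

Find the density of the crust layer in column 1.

Take the compensation level at the base of the deeper column (depth z_c below the surface of column 1) and equate Σ ρ_i t_i down to z_c; mantle fills any gap and the z_c terms cancel.
Column 1: 39600×ρ + (z_c − 39600)×3280
Column 2: 2250×0 + 3730×2960 + 20500×2810 + (z_c − 2250 − 24230)×3280
The z_c×3280 term appears on both sides and cancels. Collect the known terms of each column as K = Σ(ρt)_known − 3280 × (depth of known layers): K_1 = 0 − 3280×39600 = −129888000; K_2 = 68645800 − 3280×(2250 + 24230) = −18208600.
Balance: K_1 + 39600×ρ = K_2, so ρ = (K_2 − K_1)/39600 = 111679000/39600 = 2820 kg/m³.

2820 kg/m³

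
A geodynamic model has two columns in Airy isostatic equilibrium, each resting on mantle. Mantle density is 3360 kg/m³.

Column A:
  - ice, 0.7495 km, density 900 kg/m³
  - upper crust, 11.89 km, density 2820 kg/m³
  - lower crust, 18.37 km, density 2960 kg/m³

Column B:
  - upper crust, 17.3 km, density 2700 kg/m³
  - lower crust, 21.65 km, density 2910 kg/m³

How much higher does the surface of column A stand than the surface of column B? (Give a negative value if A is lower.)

−1.65 km

For any compensation level in the mantle, the mantle terms cancel and isostasy reduces to e = (Σt_A − Σt_B) − (Σ(ρt)_A − Σ(ρt)_B) / ρ_m.
Σt_A = 31.0095 km; Σt_B = 38.95 km; Σ(ρt)_A = 88579.55; Σ(ρt)_B = 109711.5 (in km·kg/m³).
e = (31.0095 − 38.95) − (88579.55 − 109711.5) / 3360 = −1.65 km.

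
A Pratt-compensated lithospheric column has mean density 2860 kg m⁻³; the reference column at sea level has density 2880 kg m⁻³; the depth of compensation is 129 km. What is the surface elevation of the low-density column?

ρ_ref D = ρ (D + h) → h = D (ρ_ref − ρ)/ρ.
h = 129 km × (2880 − 2860)/2860 = 0.902 km.

0.902 km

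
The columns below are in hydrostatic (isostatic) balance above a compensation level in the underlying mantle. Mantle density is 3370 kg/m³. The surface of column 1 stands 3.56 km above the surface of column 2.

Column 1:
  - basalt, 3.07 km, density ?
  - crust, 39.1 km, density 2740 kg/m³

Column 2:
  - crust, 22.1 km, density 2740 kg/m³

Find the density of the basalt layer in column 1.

2950 kg/m³

Take the compensation level at the base of the deeper column (depth z_c below the surface of column 1) and equate Σ ρ_i t_i down to z_c; mantle fills any gap and the z_c terms cancel.
Column 1: 3.07×ρ + 39.1×2740 + (z_c − 42.17)×3370
Column 2: 3.56×0 + 22.1×2740 + (z_c − 3.56 − 22.1)×3370
The z_c×3370 term appears on both sides and cancels. Collect the known terms of each column as K = Σ(ρt)_known − 3370 × (depth of known layers): K_1 = 107134 − 3370×42.17 = −34978.9; K_2 = 60554 − 3370×(3.56 + 22.1) = −25920.2.
Balance: K_1 + 3.07×ρ = K_2, so ρ = (K_2 − K_1)/3.07 = 9058.7/3.07 = 2950 kg/m³.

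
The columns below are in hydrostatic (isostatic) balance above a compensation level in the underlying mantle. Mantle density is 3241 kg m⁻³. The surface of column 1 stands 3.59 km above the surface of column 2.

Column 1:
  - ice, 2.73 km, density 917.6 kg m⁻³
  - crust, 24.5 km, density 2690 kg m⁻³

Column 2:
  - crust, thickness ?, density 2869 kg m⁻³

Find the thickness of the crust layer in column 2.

Take the compensation level at the base of the deeper column (depth z_c below the surface of column 1) and equate Σ ρ_i t_i down to z_c; mantle fills any gap and the z_c terms cancel.
Column 1: 2.73×917.6 + 24.5×2690 + (z_c − 27.23)×3241
Column 2: 3.59×0 + x×2869 + (z_c − 3.59 − 0 − x)×3241
The z_c×3241 term appears on both sides and cancels. Collect the known terms of each column as K = Σ(ρt)_known − 3241 × (depth of known layers): K_1 = 68410.048 − 3241×27.23 = −19842.382; K_2 = 0 − 3241×(3.59 + 0) = −11635.19.
Balance: K_1 = K_2 − x×(3241 − 2869), so x = (K_2 − K_1)/(3241 − 2869) = 8207.19/372 = 22.1 km.

22.1 km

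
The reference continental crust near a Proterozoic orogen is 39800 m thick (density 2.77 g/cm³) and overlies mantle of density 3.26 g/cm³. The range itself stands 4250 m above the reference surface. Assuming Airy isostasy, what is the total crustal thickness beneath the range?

68100 m

Root depth r = h ρ_c / (ρ_m − ρ_c) = 4250 m × 2.77 / 0.49 = 24030 m.
Total thickness = T + h + r = 39800 m + 4250 m + 24030 m = 68100 m.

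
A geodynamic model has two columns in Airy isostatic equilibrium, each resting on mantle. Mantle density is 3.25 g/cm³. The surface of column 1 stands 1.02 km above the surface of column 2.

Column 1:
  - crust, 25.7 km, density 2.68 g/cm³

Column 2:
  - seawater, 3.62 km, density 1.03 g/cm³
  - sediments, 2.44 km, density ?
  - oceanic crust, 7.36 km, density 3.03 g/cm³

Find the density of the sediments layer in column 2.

Take the compensation level at the base of the deeper column (depth z_c below the surface of column 1) and equate Σ ρ_i t_i down to z_c; mantle fills any gap and the z_c terms cancel.
Column 1: 25.7×2.68 + (z_c − 25.7)×3.25
Column 2: 1.02×0 + 3.62×1.03 + 2.44×ρ + 7.36×3.03 + (z_c − 1.02 − 13.42)×3.25
The z_c×3.25 term appears on both sides and cancels. Collect the known terms of each column as K = Σ(ρt)_known − 3.25 × (depth of known layers): K_1 = 68.876 − 3.25×25.7 = −14.649; K_2 = 26.0294 − 3.25×(1.02 + 13.42) = −20.9006.
Balance: K_1 = K_2 + 2.44×ρ, so ρ = (K_1 − K_2)/2.44 = 6.2516/2.44 = 2.56 g/cm³.

2.56 g/cm³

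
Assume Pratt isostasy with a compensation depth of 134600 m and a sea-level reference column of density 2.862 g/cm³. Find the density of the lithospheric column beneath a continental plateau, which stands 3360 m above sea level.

2.79 g/cm³

Pratt balance: ρ_ref D = ρ (D + h).
ρ = ρ_ref D/(D + h) = 2.862 × 134600 m/(134600 m + 3360 m) = 2.79 g/cm³.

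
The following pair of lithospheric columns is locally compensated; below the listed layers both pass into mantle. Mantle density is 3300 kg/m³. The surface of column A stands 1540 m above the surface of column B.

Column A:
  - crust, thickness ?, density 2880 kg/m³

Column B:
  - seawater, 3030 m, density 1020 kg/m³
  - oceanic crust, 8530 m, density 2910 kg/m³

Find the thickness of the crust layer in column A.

Take the compensation level at the base of the deeper column (depth z_c below the surface of column A) and equate Σ ρ_i t_i down to z_c; mantle fills any gap and the z_c terms cancel.
Column A: x×2880 + (z_c − 0 − x)×3300
Column B: 1540×0 + 3030×1020 + 8530×2910 + (z_c − 1540 − 11560)×3300
The z_c×3300 term appears on both sides and cancels. Collect the known terms of each column as K = Σ(ρt)_known − 3300 × (depth of known layers): K_A = 0 − 3300×0 = 0; K_B = 27912900 − 3300×(1540 + 11560) = −15317100.
Balance: K_A − x×(3300 − 2880) = K_B, so x = (K_A − K_B)/(3300 − 2880) = 15317100/420 = 36500 m.

36500 m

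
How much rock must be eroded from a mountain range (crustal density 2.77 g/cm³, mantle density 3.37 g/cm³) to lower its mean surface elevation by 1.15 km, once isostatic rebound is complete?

Net drop Δ = e − u = e − e ρ_c/ρ_m = e (ρ_m − ρ_c)/ρ_m.
e = Δ ρ_m/(ρ_m − ρ_c) = 1.15 km × 3.37/0.6 = 6.46 km.

6.46 km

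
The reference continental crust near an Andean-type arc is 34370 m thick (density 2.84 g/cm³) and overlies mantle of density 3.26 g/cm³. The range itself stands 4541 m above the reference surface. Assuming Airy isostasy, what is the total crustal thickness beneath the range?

69600 m

Root depth r = h ρ_c / (ρ_m − ρ_c) = 4541 m × 2.84 / 0.42 = 30710 m.
Total thickness = T + h + r = 34370 m + 4541 m + 30710 m = 69600 m.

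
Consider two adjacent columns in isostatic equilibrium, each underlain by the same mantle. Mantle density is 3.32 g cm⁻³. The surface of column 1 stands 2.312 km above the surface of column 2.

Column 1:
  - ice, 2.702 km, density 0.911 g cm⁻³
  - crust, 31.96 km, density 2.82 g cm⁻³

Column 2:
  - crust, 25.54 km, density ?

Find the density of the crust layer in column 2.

Take the compensation level at the base of the deeper column (depth z_c below the surface of column 1) and equate Σ ρ_i t_i down to z_c; mantle fills any gap and the z_c terms cancel.
Column 1: 2.702×0.911 + 31.96×2.82 + (z_c − 34.662)×3.32
Column 2: 2.312×0 + 25.54×ρ + (z_c − 2.312 − 25.54)×3.32
The z_c×3.32 term appears on both sides and cancels. Collect the known terms of each column as K = Σ(ρt)_known − 3.32 × (depth of known layers): K_1 = 92.588722 − 3.32×34.662 = −22.489118; K_2 = 0 − 3.32×(2.312 + 25.54) = −92.46864.
Balance: K_1 = K_2 + 25.54×ρ, so ρ = (K_1 − K_2)/25.54 = 69.9795/25.54 = 2.74 g cm⁻³.

2.74 g cm⁻³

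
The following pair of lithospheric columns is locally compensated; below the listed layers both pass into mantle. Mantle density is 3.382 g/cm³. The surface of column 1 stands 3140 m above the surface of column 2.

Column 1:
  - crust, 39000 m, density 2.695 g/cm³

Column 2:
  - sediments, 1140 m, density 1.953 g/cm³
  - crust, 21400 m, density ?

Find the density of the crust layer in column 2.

Take the compensation level at the base of the deeper column (depth z_c below the surface of column 1) and equate Σ ρ_i t_i down to z_c; mantle fills any gap and the z_c terms cancel.
Column 1: 39000×2.695 + (z_c − 39000)×3.382
Column 2: 3140×0 + 1140×1.953 + 21400×ρ + (z_c − 3140 − 22540)×3.382
The z_c×3.382 term appears on both sides and cancels. Collect the known terms of each column as K = Σ(ρt)_known − 3.382 × (depth of known layers): K_1 = 105105 − 3.382×39000 = −26793; K_2 = 2226.42 − 3.382×(3140 + 22540) = −84623.34.
Balance: K_1 = K_2 + 21400×ρ, so ρ = (K_1 − K_2)/21400 = 57830.3/21400 = 2.7 g/cm³.

2.7 g/cm³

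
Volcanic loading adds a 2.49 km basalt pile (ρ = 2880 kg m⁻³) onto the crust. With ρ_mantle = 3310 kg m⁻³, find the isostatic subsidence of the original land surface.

Subaerial loading: s = t ρ_load / ρ_m.
s = 2.49 km × 2880/3310 = 2.17 km.

2.17 km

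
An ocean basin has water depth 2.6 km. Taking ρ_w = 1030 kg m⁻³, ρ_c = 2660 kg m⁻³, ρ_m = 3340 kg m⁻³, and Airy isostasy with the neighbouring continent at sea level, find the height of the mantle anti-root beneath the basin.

6.23 km

By Archimedes' principle applied to the lithosphere: replacing crust with seawater at the top is compensated by replacing crust with mantle at the base: d (ρ_c − ρ_w) = a (ρ_m − ρ_c).
a = d (ρ_c − ρ_w)/(ρ_m − ρ_c) = 2.6 km × 1630/680 = 6.23 km.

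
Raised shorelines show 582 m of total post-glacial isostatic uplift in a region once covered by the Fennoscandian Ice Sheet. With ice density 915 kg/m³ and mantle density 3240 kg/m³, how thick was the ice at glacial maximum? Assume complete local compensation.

2060 m

u = t ρ_ice/ρ_m → t = u ρ_m/ρ_ice = 582 m × 3240/915 = 2060 m.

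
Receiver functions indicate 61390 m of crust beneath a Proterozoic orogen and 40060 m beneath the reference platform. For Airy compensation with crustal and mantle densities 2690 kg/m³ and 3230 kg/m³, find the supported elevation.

3570 m

Excess crust Δ = 61390 m − 40060 m = 21330 m, split between elevation h and root r with h + r = Δ.
Airy balance ρ_c h = (ρ_m − ρ_c) r gives r = h ρ_c/(ρ_m − ρ_c), so h (1 + ρ_c/(ρ_m − ρ_c)) = Δ, i.e. h = Δ (ρ_m − ρ_c)/ρ_m.
h = 21330 m × 540/3230 = 3570 m.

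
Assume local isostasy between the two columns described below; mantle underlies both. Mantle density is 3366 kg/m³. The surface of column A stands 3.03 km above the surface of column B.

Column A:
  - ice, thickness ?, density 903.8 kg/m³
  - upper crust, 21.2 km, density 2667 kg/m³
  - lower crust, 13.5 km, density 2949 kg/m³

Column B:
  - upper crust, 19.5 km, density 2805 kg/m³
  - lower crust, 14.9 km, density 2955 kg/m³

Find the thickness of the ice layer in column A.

2.77 km

Take the compensation level at the base of the deeper column (depth z_c below the surface of column A) and equate Σ ρ_i t_i down to z_c; mantle fills any gap and the z_c terms cancel.
Column A: x×903.8 + 21.2×2667 + 13.5×2949 + (z_c − 34.7 − x)×3366
Column B: 3.03×0 + 19.5×2805 + 14.9×2955 + (z_c − 3.03 − 34.4)×3366
The z_c×3366 term appears on both sides and cancels. Collect the known terms of each column as K = Σ(ρt)_known − 3366 × (depth of known layers): K_A = 96351.9 − 3366×34.7 = −20448.3; K_B = 98727 − 3366×(3.03 + 34.4) = −27262.38.
Balance: K_A − x×(3366 − 903.8) = K_B, so x = (K_A − K_B)/(3366 − 903.8) = 6814.08/2462.2 = 2.77 km.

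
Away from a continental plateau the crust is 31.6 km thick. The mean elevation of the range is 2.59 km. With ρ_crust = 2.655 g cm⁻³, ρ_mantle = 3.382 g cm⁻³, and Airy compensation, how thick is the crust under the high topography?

Root depth r = h ρ_c / (ρ_m − ρ_c) = 2.59 km × 2.655 / 0.727 = 9.459 km.
Total thickness = T + h + r = 31.6 km + 2.59 km + 9.459 km = 43.6 km.

43.6 km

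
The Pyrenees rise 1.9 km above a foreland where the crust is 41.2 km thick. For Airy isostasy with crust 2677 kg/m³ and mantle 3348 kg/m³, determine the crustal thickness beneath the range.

Root depth r = h ρ_c / (ρ_m − ρ_c) = 1.9 km × 2677 / 671 = 7.58 km.
Total thickness = T + h + r = 41.2 km + 1.9 km + 7.58 km = 50.7 km.

50.7 km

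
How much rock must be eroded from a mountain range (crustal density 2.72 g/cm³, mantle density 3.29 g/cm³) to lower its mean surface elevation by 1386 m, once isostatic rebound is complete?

8000 m

Net drop Δ = e − u = e − e ρ_c/ρ_m = e (ρ_m − ρ_c)/ρ_m.
e = Δ ρ_m/(ρ_m − ρ_c) = 1386 m × 3.29/0.57 = 8000 m.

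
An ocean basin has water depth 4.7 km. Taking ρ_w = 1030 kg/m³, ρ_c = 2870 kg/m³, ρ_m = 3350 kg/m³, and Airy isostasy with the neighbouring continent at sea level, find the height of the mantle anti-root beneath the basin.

18 km

By Archimedes' principle applied to the lithosphere: replacing crust with seawater at the top is compensated by replacing crust with mantle at the base: d (ρ_c − ρ_w) = a (ρ_m − ρ_c).
a = d (ρ_c − ρ_w)/(ρ_m − ρ_c) = 4.7 km × 1840/480 = 18 km.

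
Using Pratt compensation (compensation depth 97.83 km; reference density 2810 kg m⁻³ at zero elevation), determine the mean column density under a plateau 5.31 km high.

2670 kg m⁻³

Pratt balance: ρ_ref D = ρ (D + h).
ρ = ρ_ref D/(D + h) = 2810 × 97.83 km/(97.83 km + 5.31 km) = 2670 kg m⁻³.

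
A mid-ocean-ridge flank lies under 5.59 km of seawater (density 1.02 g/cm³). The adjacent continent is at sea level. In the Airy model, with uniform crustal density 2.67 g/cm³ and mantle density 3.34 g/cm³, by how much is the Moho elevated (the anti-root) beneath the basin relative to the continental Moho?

By Archimedes' principle applied to the lithosphere: replacing crust with seawater at the top is compensated by replacing crust with mantle at the base: d (ρ_c − ρ_w) = a (ρ_m − ρ_c).
a = d (ρ_c − ρ_w)/(ρ_m − ρ_c) = 5.59 km × 1.65/0.67 = 13.8 km.

13.8 km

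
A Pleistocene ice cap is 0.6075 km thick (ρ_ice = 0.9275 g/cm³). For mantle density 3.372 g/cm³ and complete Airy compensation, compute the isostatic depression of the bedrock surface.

Isostatic balance requires: the ice load ρ_ice t is balanced by mantle displaced below, ρ_m s.
s = t ρ_ice / ρ_m = 0.6075 km × 0.9275/3.372 = 0.167 km.

0.167 km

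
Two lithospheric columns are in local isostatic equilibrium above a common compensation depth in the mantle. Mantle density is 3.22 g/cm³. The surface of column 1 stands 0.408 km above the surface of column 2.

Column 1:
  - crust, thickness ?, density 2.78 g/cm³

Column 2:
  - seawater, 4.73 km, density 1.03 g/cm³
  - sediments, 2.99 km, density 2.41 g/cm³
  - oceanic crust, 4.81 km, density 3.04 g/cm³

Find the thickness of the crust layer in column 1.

Take the compensation level at the base of the deeper column (depth z_c below the surface of column 1) and equate Σ ρ_i t_i down to z_c; mantle fills any gap and the z_c terms cancel.
Column 1: x×2.78 + (z_c − 0 − x)×3.22
Column 2: 0.408×0 + 4.73×1.03 + 2.99×2.41 + 4.81×3.04 + (z_c − 0.408 − 12.53)×3.22
The z_c×3.22 term appears on both sides and cancels. Collect the known terms of each column as K = Σ(ρt)_known − 3.22 × (depth of known layers): K_1 = 0 − 3.22×0 = 0; K_2 = 26.7002 − 3.22×(0.408 + 12.53) = −14.96016.
Balance: K_1 − x×(3.22 − 2.78) = K_2, so x = (K_1 − K_2)/(3.22 − 2.78) = 14.9602/0.44 = 34 km.

34 km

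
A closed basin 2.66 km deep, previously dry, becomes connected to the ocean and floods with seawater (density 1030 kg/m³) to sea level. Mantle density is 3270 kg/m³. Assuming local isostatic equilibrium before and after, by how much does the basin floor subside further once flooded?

1.22 km

After flooding the water column is d + s deep. Its weight must equal the weight of mantle displaced by the extra subsidence s: (d + s) ρ_w = s ρ_m.
s = d ρ_w / (ρ_m − ρ_w) = 2.66 km × 1030/(3270 − 1030) = 1.22 km.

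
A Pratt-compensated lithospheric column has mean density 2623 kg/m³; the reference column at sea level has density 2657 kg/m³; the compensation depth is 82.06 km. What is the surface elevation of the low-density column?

ρ_ref D = ρ (D + h) → h = D (ρ_ref − ρ)/ρ.
h = 82.06 km × (2657 − 2623)/2623 = 1.06 km.

1.06 km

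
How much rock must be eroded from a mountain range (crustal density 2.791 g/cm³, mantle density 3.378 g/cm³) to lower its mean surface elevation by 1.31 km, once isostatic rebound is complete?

7.54 km

Net drop Δ = e − u = e − e ρ_c/ρ_m = e (ρ_m − ρ_c)/ρ_m.
e = Δ ρ_m/(ρ_m − ρ_c) = 1.31 km × 3.378/0.587 = 7.54 km.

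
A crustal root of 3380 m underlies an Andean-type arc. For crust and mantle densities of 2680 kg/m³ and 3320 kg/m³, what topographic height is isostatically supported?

In Airy isostatic equilibrium: ρ_c h = (ρ_m − ρ_c) r.
h = r (ρ_m − ρ_c) / ρ_c = 3380 m × (3320 − 2680) / 2680 = 807 m.

807 m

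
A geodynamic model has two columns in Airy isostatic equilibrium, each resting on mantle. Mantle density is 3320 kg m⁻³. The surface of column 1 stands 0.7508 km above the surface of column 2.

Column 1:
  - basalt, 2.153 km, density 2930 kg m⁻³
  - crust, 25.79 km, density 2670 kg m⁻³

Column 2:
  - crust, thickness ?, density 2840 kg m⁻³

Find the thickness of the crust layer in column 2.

31.5 km

Take the compensation level at the base of the deeper column (depth z_c below the surface of column 1) and equate Σ ρ_i t_i down to z_c; mantle fills any gap and the z_c terms cancel.
Column 1: 2.153×2930 + 25.79×2670 + (z_c − 27.943)×3320
Column 2: 0.7508×0 + x×2840 + (z_c − 0.7508 − 0 − x)×3320
The z_c×3320 term appears on both sides and cancels. Collect the known terms of each column as K = Σ(ρt)_known − 3320 × (depth of known layers): K_1 = 75167.59 − 3320×27.943 = −17603.17; K_2 = 0 − 3320×(0.7508 + 0) = −2492.656.
Balance: K_1 = K_2 − x×(3320 − 2840), so x = (K_2 − K_1)/(3320 − 2840) = 15110.5/480 = 31.5 km.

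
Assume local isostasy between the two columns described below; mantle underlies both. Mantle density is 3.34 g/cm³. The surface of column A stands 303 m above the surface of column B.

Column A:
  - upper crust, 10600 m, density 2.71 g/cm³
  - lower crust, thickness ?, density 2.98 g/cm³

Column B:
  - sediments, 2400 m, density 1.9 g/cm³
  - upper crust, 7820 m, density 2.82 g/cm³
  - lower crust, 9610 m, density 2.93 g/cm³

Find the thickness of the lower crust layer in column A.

Take the compensation level at the base of the deeper column (depth z_c below the surface of column A) and equate Σ ρ_i t_i down to z_c; mantle fills any gap and the z_c terms cancel.
Column A: 10600×2.71 + x×2.98 + (z_c − 10600 − x)×3.34
Column B: 303×0 + 2400×1.9 + 7820×2.82 + 9610×2.93 + (z_c − 303 − 19830)×3.34
The z_c×3.34 term appears on both sides and cancels. Collect the known terms of each column as K = Σ(ρt)_known − 3.34 × (depth of known layers): K_A = 28726 − 3.34×10600 = −6678; K_B = 54769.7 − 3.34×(303 + 19830) = −12474.52.
Balance: K_A − x×(3.34 − 2.98) = K_B, so x = (K_A − K_B)/(3.34 − 2.98) = 5796.52/0.36 = 16100 m.

16100 m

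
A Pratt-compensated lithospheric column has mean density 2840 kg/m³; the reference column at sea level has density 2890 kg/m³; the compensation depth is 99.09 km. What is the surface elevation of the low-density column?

ρ_ref D = ρ (D + h) → h = D (ρ_ref − ρ)/ρ.
h = 99.09 km × (2890 − 2840)/2840 = 1.74 km.

1.74 km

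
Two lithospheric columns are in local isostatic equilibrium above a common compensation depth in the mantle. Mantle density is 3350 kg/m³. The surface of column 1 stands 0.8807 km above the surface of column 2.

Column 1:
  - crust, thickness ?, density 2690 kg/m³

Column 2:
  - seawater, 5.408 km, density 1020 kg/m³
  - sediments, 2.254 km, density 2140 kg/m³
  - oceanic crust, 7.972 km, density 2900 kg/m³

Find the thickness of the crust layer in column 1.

33.1 km

Take the compensation level at the base of the deeper column (depth z_c below the surface of column 1) and equate Σ ρ_i t_i down to z_c; mantle fills any gap and the z_c terms cancel.
Column 1: x×2690 + (z_c − 0 − x)×3350
Column 2: 0.8807×0 + 5.408×1020 + 2.254×2140 + 7.972×2900 + (z_c − 0.8807 − 15.634)×3350
The z_c×3350 term appears on both sides and cancels. Collect the known terms of each column as K = Σ(ρt)_known − 3350 × (depth of known layers): K_1 = 0 − 3350×0 = 0; K_2 = 33458.52 − 3350×(0.8807 + 15.634) = −21865.725.
Balance: K_1 − x×(3350 − 2690) = K_2, so x = (K_1 − K_2)/(3350 − 2690) = 21865.7/660 = 33.1 km.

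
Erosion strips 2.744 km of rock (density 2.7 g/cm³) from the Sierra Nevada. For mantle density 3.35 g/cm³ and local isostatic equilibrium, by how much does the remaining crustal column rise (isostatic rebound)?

Unloading: uplift u = e ρ_c/ρ_m = 2.744 km × 2.7/3.35 = 2.21 km.

2.21 km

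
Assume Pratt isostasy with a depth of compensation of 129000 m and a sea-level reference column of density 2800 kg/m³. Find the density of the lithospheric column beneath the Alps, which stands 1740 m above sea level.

2760 kg/m³

Pratt balance: ρ_ref D = ρ (D + h).
ρ = ρ_ref D/(D + h) = 2800 × 129000 m/(129000 m + 1740 m) = 2760 kg/m³.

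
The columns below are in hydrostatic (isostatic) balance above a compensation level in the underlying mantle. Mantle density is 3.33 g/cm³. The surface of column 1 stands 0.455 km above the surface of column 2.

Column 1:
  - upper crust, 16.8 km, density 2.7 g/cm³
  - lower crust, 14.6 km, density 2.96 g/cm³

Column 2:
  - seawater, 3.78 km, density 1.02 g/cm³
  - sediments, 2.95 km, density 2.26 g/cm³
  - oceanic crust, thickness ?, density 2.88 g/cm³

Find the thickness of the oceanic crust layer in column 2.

5.74 km

Take the compensation level at the base of the deeper column (depth z_c below the surface of column 1) and equate Σ ρ_i t_i down to z_c; mantle fills any gap and the z_c terms cancel.
Column 1: 16.8×2.7 + 14.6×2.96 + (z_c − 31.4)×3.33
Column 2: 0.455×0 + 3.78×1.02 + 2.95×2.26 + x×2.88 + (z_c − 0.455 − 6.73 − x)×3.33
The z_c×3.33 term appears on both sides and cancels. Collect the known terms of each column as K = Σ(ρt)_known − 3.33 × (depth of known layers): K_1 = 88.576 − 3.33×31.4 = −15.986; K_2 = 10.5226 − 3.33×(0.455 + 6.73) = −13.40345.
Balance: K_1 = K_2 − x×(3.33 − 2.88), so x = (K_2 − K_1)/(3.33 − 2.88) = 2.58255/0.45 = 5.74 km.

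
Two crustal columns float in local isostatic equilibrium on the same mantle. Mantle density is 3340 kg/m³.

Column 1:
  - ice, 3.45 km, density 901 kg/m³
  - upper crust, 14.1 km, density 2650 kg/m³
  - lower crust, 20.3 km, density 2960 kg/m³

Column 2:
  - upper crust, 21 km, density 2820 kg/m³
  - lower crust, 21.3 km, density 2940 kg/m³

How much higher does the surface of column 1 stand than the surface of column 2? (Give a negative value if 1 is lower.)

1.92 km

For any compensation level in the mantle, the mantle terms cancel and isostasy reduces to e = (Σt_1 − Σt_2) − (Σ(ρt)_1 − Σ(ρt)_2) / ρ_m.
Σt_1 = 37.85 km; Σt_2 = 42.3 km; Σ(ρt)_1 = 100561.45; Σ(ρt)_2 = 121842 (in km·kg/m³).
e = (37.85 − 42.3) − (100561.45 − 121842) / 3340 = 1.92 km.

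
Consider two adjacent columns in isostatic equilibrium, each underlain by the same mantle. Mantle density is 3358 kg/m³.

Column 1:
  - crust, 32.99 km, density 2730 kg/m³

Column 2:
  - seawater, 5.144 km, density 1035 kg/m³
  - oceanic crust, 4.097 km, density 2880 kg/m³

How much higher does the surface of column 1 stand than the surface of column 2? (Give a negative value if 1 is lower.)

For any compensation level in the mantle, the mantle terms cancel and isostasy reduces to e = (Σt_1 − Σt_2) − (Σ(ρt)_1 − Σ(ρt)_2) / ρ_m.
Σt_1 = 32.99 km; Σt_2 = 9.241 km; Σ(ρt)_1 = 90062.7; Σ(ρt)_2 = 17123.4 (in km·kg/m³).
e = (32.99 − 9.241) − (90062.7 − 17123.4) / 3358 = 2.03 km.

2.03 km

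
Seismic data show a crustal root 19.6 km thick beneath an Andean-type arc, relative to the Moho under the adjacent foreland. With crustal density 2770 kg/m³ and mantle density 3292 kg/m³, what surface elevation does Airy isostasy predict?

For local isostatic compensation: ρ_c h = (ρ_m − ρ_c) r.
h = r (ρ_m − ρ_c) / ρ_c = 19.6 km × (3292 − 2770) / 2770 = 3.69 km.

3.69 km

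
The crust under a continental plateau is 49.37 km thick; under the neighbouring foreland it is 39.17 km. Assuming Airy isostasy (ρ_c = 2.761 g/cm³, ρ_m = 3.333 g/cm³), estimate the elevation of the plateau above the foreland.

1.75 km

Excess crust Δ = 49.37 km − 39.17 km = 10.2 km, split between elevation h and root r with h + r = Δ.
Airy balance ρ_c h = (ρ_m − ρ_c) r gives r = h ρ_c/(ρ_m − ρ_c), so h (1 + ρ_c/(ρ_m − ρ_c)) = Δ, i.e. h = Δ (ρ_m − ρ_c)/ρ_m.
h = 10.2 km × 0.572/3.333 = 1.75 km.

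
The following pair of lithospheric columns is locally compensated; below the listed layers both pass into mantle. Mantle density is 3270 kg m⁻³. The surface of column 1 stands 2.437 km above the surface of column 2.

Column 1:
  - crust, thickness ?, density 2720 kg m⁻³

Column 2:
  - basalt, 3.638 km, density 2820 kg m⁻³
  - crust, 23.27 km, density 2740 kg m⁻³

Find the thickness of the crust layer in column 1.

39.9 km

Take the compensation level at the base of the deeper column (depth z_c below the surface of column 1) and equate Σ ρ_i t_i down to z_c; mantle fills any gap and the z_c terms cancel.
Column 1: x×2720 + (z_c − 0 − x)×3270
Column 2: 2.437×0 + 3.638×2820 + 23.27×2740 + (z_c − 2.437 − 26.908)×3270
The z_c×3270 term appears on both sides and cancels. Collect the known terms of each column as K = Σ(ρt)_known − 3270 × (depth of known layers): K_1 = 0 − 3270×0 = 0; K_2 = 74018.96 − 3270×(2.437 + 26.908) = −21939.19.
Balance: K_1 − x×(3270 − 2720) = K_2, so x = (K_1 − K_2)/(3270 − 2720) = 21939.2/550 = 39.9 km.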